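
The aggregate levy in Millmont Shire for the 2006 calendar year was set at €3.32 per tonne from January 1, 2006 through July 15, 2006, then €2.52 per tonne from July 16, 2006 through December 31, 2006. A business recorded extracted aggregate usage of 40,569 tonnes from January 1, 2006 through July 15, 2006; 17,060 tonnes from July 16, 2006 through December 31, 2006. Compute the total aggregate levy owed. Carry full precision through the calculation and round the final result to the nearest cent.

€177,680.28

January 1 – July 15, 2006: 40,569 tonnes at €3.32/tonne → €134,689.08
July 16 – December 31, 2006: 17,060 tonnes at €2.52/tonne → €42,991.20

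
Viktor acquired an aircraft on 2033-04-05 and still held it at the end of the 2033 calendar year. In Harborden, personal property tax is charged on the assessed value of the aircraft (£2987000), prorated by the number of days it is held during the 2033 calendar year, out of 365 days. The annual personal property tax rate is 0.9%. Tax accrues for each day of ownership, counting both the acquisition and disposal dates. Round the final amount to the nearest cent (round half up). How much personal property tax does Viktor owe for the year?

Days held (2033-04-05 to 2033-12-31): 271 out of 365
Tax = £2987000 × 0.9% × 271/365 = £19959.7068

£19959.71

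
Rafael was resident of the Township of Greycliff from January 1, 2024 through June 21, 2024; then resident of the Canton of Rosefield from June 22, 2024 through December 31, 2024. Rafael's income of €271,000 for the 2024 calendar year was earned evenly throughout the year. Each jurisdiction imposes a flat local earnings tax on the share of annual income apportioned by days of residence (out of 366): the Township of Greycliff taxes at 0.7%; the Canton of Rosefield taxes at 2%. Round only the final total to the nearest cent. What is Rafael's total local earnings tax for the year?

€3,754.76

The Township of Greycliff, January 1 – June 21, 2024: 173 days → €271,000 × 0.7% × 173/366 = €896.6694
The Canton of Rosefield, June 22 – December 31, 2024: 193 days → €271,000 × 2% × 193/366 = €2,858.0874
Total = €3,754.7568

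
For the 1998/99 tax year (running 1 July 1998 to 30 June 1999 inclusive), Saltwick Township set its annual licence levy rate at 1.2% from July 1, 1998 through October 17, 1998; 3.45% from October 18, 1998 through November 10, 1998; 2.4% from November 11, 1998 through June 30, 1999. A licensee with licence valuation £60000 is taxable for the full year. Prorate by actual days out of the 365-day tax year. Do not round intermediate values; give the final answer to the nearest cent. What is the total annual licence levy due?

July 1 – October 17, 1998: 109 days at 1.2% → £60000 × 1.2% × 109/365 = £215.0137
October 18 – November 10, 1998: 24 days at 3.45% → £60000 × 3.45% × 24/365 = £136.1096
November 11, 1998 – June 30, 1999: 232 days at 2.4% → £60000 × 2.4% × 232/365 = £915.2877
Total = £1266.4110

£1266.41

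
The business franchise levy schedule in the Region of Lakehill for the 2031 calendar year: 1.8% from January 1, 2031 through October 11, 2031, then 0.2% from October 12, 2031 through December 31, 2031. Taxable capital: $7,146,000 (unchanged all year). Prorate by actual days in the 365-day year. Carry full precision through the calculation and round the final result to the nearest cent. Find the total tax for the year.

$103,254.81

January 1 – October 11, 2031: 284 days at 1.8% → $7,146,000 × 1.8% × 284/365 = $100,083.1562
October 12 – December 31, 2031: 81 days at 0.2% → $7,146,000 × 0.2% × 81/365 = $3,171.6493
Total = $103,254.8055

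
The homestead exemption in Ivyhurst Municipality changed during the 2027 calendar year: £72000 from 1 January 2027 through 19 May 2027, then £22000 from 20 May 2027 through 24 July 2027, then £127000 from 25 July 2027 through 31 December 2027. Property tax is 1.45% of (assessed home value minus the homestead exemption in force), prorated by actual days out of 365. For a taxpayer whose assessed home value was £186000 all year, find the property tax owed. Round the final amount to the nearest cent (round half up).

1 January – 19 May 2027: 139 days, exemption £72000 → (£186000 − £72000) × 1.45% × 139/365 = £629.4986
20 May – 24 July 2027: 66 days, exemption £22000 → (£186000 − £22000) × 1.45% × 66/365 = £429.9945
25 July – 31 December 2027: 160 days, exemption £127000 → (£186000 − £127000) × 1.45% × 160/365 = £375.0137
Total = £1434.5068

£1434.51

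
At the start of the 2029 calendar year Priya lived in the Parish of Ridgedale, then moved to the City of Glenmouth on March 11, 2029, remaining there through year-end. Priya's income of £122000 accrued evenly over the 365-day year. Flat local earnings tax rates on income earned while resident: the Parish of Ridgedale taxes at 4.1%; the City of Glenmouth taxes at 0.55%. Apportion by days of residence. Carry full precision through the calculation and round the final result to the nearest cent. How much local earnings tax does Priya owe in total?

The Parish of Ridgedale, January 1 – March 10, 2029: 69 days → £122000 × 4.1% × 69/365 = £945.5836
The City of Glenmouth, March 11 – December 31, 2029: 296 days → £122000 × 0.55% × 296/365 = £544.1534
Total = £1489.7370

£1489.74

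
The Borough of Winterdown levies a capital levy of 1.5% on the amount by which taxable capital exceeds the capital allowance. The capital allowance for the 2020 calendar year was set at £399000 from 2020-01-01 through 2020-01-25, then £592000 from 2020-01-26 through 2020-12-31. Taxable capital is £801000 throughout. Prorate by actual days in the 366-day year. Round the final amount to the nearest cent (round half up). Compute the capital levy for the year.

2020-01-01 to 2020-01-25: 25 days, exemption £399000 → (£801000 − £399000) × 1.5% × 25/366 = £411.8852
2020-01-26 to 2020-12-31: 341 days, exemption £592000 → (£801000 − £592000) × 1.5% × 341/366 = £2920.8607
Total = £3332.7459

£3332.75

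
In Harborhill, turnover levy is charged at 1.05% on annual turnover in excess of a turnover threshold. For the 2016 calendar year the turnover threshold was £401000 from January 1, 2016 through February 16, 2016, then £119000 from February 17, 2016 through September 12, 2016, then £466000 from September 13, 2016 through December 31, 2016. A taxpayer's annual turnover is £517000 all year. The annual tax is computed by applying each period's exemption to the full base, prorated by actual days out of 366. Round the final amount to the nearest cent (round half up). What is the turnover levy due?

January 1 – February 16, 2016: 47 days, exemption £401000 → (£517000 − £401000) × 1.05% × 47/366 = £156.4098
February 17 – September 12, 2016: 209 days, exemption £119000 → (£517000 − £119000) × 1.05% × 209/366 = £2386.3689
September 13 – December 31, 2016: 110 days, exemption £466000 → (£517000 − £466000) × 1.05% × 110/366 = £160.9426
Total = £2703.7213

£2703.72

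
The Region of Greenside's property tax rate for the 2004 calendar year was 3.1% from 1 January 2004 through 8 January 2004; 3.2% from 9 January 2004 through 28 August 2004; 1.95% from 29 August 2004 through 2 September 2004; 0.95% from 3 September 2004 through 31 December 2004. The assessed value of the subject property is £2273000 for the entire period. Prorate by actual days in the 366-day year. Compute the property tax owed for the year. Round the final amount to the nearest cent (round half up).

£55530.14

1 January – 8 January 2004: 8 days at 3.1% → £2273000 × 3.1% × 8/366 = £1540.1749
9 January – 28 August 2004: 233 days at 3.2% → £2273000 × 3.2% × 233/366 = £46304.6120
29 August – 2 September 2004: 5 days at 1.95% → £2273000 × 1.95% × 5/366 = £605.5123
3 September – 31 December 2004: 120 days at 0.95% → £2273000 × 0.95% × 120/366 = £7079.8361
Total = £55530.1352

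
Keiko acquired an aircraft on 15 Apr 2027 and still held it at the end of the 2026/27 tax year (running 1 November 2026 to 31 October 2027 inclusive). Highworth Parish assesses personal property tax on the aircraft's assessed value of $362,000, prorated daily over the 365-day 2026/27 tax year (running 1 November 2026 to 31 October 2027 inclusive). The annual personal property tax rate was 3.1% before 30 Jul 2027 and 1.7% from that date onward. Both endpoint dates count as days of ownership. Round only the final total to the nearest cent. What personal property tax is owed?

15 Apr – 29 Jul 2027: 106 days at 3.1% → $362,000 × 3.1% × 106/365 = $3,258.9918
30 Jul – 31 Oct 2027: 94 days at 1.7% → $362,000 × 1.7% × 94/365 = $1,584.8658
Total = $4,843.8575

$4,843.86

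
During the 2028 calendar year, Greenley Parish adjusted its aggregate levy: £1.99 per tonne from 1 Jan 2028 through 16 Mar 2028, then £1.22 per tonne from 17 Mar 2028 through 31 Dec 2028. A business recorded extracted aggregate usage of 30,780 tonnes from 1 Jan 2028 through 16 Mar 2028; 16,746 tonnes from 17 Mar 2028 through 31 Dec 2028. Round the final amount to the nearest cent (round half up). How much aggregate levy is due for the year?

£81682.32

1 Jan – 16 Mar 2028: 30,780 tonnes at £1.99/tonne → £61252.20
17 Mar – 31 Dec 2028: 16,746 tonnes at £1.22/tonne → £20430.12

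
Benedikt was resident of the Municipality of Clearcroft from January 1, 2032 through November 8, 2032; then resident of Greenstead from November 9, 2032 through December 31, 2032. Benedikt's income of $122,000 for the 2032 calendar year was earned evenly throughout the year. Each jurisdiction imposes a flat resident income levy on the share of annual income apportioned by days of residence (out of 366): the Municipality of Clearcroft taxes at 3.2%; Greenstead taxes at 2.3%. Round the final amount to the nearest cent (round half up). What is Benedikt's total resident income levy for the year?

The Municipality of Clearcroft, January 1 – November 8, 2032: 313 days → $122,000 × 3.2% × 313/366 = $3,338.6667
Greenstead, November 9 – December 31, 2032: 53 days → $122,000 × 2.3% × 53/366 = $406.3333
Total = $3,745.0000

$3,745.00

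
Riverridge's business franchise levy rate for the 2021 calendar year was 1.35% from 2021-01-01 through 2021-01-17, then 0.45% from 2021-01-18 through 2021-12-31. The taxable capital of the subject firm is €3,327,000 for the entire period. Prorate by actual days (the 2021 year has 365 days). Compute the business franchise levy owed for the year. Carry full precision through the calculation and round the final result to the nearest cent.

2021-01-01 to 2021-01-17: 17 days at 1.35% → €3,327,000 × 1.35% × 17/365 = €2,091.9082
2021-01-18 to 2021-12-31: 348 days at 0.45% → €3,327,000 × 0.45% × 348/365 = €14,274.1973
Total = €16,366.1055

€16,366.11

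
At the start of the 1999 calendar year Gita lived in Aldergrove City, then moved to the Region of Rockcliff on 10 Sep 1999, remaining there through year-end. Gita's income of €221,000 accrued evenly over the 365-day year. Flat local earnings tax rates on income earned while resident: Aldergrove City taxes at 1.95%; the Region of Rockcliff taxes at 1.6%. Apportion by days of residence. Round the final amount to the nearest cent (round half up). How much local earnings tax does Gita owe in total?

€4,070.03

Aldergrove City, 1 Jan – 9 Sep 1999: 252 days → €221,000 × 1.95% × 252/365 = €2,975.3260
The Region of Rockcliff, 10 Sep – 31 Dec 1999: 113 days → €221,000 × 1.6% × 113/365 = €1,094.7068
Total = €4,070.0329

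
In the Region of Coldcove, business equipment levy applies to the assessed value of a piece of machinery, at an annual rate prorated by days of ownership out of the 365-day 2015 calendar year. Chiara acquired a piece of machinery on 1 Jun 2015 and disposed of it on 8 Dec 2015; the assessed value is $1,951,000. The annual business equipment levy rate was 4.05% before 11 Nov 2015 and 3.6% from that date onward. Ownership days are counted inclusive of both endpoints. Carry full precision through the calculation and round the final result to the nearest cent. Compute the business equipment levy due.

$40,674.34

1 Jun – 10 Nov 2015: 163 days at 4.05% → $1,951,000 × 4.05% × 163/365 = $35,286.3740
11 Nov – 8 Dec 2015: 28 days at 3.6% → $1,951,000 × 3.6% × 28/365 = $5,387.9671
Total = $40,674.3411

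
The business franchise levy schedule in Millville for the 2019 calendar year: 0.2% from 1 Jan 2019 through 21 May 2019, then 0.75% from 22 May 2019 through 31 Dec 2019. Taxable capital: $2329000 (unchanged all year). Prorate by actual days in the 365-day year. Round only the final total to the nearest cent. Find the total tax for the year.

1 Jan – 21 May 2019: 141 days at 0.2% → $2329000 × 0.2% × 141/365 = $1799.3918
22 May – 31 Dec 2019: 224 days at 0.75% → $2329000 × 0.75% × 224/365 = $10719.7808
Total = $12519.1726

$12519.17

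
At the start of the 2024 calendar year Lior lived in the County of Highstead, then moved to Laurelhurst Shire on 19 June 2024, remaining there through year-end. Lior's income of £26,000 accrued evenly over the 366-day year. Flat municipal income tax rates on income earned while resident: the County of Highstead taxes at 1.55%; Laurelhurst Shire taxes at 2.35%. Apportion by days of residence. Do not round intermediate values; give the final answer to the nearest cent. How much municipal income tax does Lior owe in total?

The County of Highstead, 1 January – 18 June 2024: 170 days → £26,000 × 1.55% × 170/366 = £187.1858
Laurelhurst Shire, 19 June – 31 December 2024: 196 days → £26,000 × 2.35% × 196/366 = £327.2022
Total = £514.3880

£514.39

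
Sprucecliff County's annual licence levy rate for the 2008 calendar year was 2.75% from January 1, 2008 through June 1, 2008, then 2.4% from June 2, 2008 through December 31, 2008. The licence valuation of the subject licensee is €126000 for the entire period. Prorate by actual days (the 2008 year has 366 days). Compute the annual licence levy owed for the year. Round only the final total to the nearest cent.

€3208.35

January 1 – June 1, 2008: 153 days at 2.75% → €126000 × 2.75% × 153/366 = €1448.4836
June 2 – December 31, 2008: 213 days at 2.4% → €126000 × 2.4% × 213/366 = €1759.8689
Total = €3208.3525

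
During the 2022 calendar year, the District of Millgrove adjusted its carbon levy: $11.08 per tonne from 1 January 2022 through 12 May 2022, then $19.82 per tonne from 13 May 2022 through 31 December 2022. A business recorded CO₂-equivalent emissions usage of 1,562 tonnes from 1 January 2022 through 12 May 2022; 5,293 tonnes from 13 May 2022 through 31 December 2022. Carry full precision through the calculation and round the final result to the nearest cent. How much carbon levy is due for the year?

$122,214.22

1 January – 12 May 2022: 1,562 tonnes at $11.08/tonne → $17,306.96
13 May – 31 December 2022: 5,293 tonnes at $19.82/tonne → $104,907.26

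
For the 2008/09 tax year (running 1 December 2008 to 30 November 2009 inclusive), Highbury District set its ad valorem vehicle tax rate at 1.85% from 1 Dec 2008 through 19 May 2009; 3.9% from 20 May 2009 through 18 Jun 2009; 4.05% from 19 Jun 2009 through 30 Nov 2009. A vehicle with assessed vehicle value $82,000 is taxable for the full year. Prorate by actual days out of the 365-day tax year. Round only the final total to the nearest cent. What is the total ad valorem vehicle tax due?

$2,470.67

1 Dec 2008 – 19 May 2009: 170 days at 1.85% → $82,000 × 1.85% × 170/365 = $706.5479
20 May – 18 Jun 2009: 30 days at 3.9% → $82,000 × 3.9% × 30/365 = $262.8493
19 Jun – 30 Nov 2009: 165 days at 4.05% → $82,000 × 4.05% × 165/365 = $1,501.2740
Total = $2,470.6712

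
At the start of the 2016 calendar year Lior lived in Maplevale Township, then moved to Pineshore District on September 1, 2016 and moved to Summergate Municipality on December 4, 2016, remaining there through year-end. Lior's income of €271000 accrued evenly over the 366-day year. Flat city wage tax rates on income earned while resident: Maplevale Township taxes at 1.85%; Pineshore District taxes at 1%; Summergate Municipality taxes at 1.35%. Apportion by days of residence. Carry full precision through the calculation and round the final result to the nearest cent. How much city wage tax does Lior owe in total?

Maplevale Township, January 1 – August 31, 2016: 244 days → €271000 × 1.85% × 244/366 = €3342.3333
Pineshore District, September 1 – December 3, 2016: 94 days → €271000 × 1% × 94/366 = €696.0109
Summergate Municipality, December 4 – December 31, 2016: 28 days → €271000 × 1.35% × 28/366 = €279.8852
Total = €4318.2295

€4318.23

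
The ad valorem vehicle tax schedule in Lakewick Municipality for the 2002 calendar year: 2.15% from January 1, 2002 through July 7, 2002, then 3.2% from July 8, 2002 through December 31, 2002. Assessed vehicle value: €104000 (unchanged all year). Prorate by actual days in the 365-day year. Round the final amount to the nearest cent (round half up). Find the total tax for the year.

€2765.55

January 1 – July 7, 2002: 188 days at 2.15% → €104000 × 2.15% × 188/365 = €1151.6932
July 8 – December 31, 2002: 177 days at 3.2% → €104000 × 3.2% × 177/365 = €1613.8521
Total = €2765.5452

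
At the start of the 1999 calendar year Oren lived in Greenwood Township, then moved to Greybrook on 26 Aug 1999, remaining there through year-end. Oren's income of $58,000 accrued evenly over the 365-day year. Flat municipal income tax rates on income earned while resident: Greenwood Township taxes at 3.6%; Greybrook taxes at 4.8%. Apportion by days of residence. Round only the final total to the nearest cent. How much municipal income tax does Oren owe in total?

Greenwood Township, 1 Jan – 25 Aug 1999: 237 days → $58,000 × 3.6% × 237/365 = $1,355.7699
Greybrook, 26 Aug – 31 Dec 1999: 128 days → $58,000 × 4.8% × 128/365 = $976.3068
Total = $2,332.0767

$2,332.08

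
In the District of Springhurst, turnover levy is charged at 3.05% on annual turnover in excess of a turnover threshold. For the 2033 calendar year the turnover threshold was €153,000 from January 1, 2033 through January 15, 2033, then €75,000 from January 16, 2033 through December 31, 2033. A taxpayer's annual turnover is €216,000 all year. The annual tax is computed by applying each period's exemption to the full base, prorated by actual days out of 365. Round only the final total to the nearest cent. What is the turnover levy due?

January 1 – January 15, 2033: 15 days, exemption €153,000 → (€216,000 − €153,000) × 3.05% × 15/365 = €78.9658
January 16 – December 31, 2033: 350 days, exemption €75,000 → (€216,000 − €75,000) × 3.05% × 350/365 = €4,123.7671
Total = €4,202.7329

€4,202.73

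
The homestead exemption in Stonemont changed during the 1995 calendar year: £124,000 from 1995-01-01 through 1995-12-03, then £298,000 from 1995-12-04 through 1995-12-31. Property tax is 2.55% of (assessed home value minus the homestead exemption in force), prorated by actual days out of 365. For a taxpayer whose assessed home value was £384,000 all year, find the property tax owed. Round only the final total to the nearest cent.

£6,289.63

1995-01-01 to 1995-12-03: 337 days, exemption £124,000 → (£384,000 − £124,000) × 2.55% × 337/365 = £6,121.3973
1995-12-04 to 1995-12-31: 28 days, exemption £298,000 → (£384,000 − £298,000) × 2.55% × 28/365 = £168.2301
Total = £6,289.6274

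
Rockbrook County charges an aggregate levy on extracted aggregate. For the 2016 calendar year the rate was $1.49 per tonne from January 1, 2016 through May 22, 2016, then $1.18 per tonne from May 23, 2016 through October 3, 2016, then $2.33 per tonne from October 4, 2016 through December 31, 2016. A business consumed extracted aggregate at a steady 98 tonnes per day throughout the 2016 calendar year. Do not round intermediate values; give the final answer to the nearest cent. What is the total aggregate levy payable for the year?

January 1 – May 22, 2016: 143 days × 98 tonnes/day = 14,014 tonnes at $1.49/tonne → $20,880.86
May 23 – October 3, 2016: 134 days × 98 tonnes/day = 13,132 tonnes at $1.18/tonne → $15,495.76
October 4 – December 31, 2016: 89 days × 98 tonnes/day = 8,722 tonnes at $2.33/tonne → $20,322.26

$56,698.88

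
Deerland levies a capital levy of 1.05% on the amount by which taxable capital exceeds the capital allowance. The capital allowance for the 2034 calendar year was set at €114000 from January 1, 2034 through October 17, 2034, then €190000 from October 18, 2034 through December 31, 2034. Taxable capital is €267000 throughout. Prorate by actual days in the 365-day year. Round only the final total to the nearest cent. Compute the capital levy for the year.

€1442.53

January 1 – October 17, 2034: 290 days, exemption €114000 → (€267000 − €114000) × 1.05% × 290/365 = €1276.3973
October 18 – December 31, 2034: 75 days, exemption €190000 → (€267000 − €190000) × 1.05% × 75/365 = €166.1301
Total = €1442.5274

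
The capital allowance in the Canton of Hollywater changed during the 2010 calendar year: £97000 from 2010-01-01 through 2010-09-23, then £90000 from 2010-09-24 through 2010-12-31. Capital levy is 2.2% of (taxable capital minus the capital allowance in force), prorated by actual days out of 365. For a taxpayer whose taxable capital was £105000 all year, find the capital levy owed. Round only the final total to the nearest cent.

£217.77

2010-01-01 to 2010-09-23: 266 days, exemption £97000 → (£105000 − £97000) × 2.2% × 266/365 = £128.2630
2010-09-24 to 2010-12-31: 99 days, exemption £90000 → (£105000 − £90000) × 2.2% × 99/365 = £89.5068
Total = £217.7699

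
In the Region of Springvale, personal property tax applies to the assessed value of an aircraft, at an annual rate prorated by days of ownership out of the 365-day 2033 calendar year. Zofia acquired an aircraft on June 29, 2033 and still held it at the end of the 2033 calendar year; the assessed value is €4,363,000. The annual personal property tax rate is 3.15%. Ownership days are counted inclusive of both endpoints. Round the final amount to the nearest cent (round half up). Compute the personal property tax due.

€70,035.12

Days held (June 29 – December 31, 2033): 186 out of 365
Tax = €4,363,000 × 3.15% × 186/365 = €70,035.1151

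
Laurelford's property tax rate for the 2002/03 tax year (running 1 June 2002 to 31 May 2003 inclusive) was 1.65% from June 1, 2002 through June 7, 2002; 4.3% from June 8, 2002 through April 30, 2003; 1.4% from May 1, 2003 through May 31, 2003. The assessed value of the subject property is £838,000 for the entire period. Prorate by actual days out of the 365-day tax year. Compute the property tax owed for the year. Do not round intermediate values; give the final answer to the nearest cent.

£33,544.11

June 1 – June 7, 2002: 7 days at 1.65% → £838,000 × 1.65% × 7/365 = £265.1753
June 8, 2002 – April 30, 2003: 327 days at 4.3% → £838,000 × 4.3% × 327/365 = £32,282.5151
May 1 – May 31, 2003: 31 days at 1.4% → £838,000 × 1.4% × 31/365 = £996.4164
Total = £33,544.1068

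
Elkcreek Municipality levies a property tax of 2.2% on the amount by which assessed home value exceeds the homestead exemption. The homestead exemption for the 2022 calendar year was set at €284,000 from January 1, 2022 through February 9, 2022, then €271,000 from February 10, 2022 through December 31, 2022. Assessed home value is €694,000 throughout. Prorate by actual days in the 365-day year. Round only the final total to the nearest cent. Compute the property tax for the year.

€9,274.66

January 1 – February 9, 2022: 40 days, exemption €284,000 → (€694,000 − €284,000) × 2.2% × 40/365 = €988.4932
February 10 – December 31, 2022: 325 days, exemption €271,000 → (€694,000 − €271,000) × 2.2% × 325/365 = €8,286.1644
Total = €9,274.6575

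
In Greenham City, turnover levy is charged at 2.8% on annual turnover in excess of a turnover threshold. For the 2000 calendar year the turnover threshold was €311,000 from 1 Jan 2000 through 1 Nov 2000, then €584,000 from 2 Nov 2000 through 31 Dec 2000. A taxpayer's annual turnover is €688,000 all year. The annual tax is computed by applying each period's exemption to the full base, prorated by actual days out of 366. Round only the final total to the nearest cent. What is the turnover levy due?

€9,302.89

1 Jan – 1 Nov 2000: 306 days, exemption €311,000 → (€688,000 − €311,000) × 2.8% × 306/366 = €8,825.5082
2 Nov – 31 Dec 2000: 60 days, exemption €584,000 → (€688,000 − €584,000) × 2.8% × 60/366 = €477.3770
Total = €9,302.8852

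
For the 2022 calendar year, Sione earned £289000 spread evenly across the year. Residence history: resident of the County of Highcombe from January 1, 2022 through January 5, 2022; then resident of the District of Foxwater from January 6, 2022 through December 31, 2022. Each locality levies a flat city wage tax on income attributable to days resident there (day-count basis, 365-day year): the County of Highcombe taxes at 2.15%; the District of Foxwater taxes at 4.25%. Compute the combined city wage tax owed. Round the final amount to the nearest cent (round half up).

£12199.36

The County of Highcombe, January 1 – January 5, 2022: 5 days → £289000 × 2.15% × 5/365 = £85.1164
The District of Foxwater, January 6 – December 31, 2022: 360 days → £289000 × 4.25% × 360/365 = £12114.2466
Total = £12199.3630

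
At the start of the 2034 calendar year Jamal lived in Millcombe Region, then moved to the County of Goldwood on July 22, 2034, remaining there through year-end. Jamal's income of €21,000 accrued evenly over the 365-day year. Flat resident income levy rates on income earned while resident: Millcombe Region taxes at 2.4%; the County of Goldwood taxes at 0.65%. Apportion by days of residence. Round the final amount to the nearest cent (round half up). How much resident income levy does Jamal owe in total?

€339.88

Millcombe Region, January 1 – July 21, 2034: 202 days → €21,000 × 2.4% × 202/365 = €278.9260
The County of Goldwood, July 22 – December 31, 2034: 163 days → €21,000 × 0.65% × 163/365 = €60.9575
Total = €339.8836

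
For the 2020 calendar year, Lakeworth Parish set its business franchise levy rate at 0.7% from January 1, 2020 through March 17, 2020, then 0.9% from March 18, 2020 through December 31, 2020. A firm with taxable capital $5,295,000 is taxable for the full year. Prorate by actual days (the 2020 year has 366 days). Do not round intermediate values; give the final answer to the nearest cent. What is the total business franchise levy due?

January 1 – March 17, 2020: 77 days at 0.7% → $5,295,000 × 0.7% × 77/366 = $7,797.8279
March 18 – December 31, 2020: 289 days at 0.9% → $5,295,000 × 0.9% × 289/366 = $37,629.2213
Total = $45,427.0492

$45,427.05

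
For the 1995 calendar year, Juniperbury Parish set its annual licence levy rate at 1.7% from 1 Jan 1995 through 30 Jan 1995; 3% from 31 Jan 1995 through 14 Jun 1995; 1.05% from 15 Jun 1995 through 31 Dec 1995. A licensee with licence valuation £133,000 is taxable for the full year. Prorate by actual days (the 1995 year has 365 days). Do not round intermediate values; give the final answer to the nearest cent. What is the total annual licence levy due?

1 Jan – 30 Jan 1995: 30 days at 1.7% → £133,000 × 1.7% × 30/365 = £185.8356
31 Jan – 14 Jun 1995: 135 days at 3% → £133,000 × 3% × 135/365 = £1,475.7534
15 Jun – 31 Dec 1995: 200 days at 1.05% → £133,000 × 1.05% × 200/365 = £765.2055
Total = £2,426.7945

£2,426.79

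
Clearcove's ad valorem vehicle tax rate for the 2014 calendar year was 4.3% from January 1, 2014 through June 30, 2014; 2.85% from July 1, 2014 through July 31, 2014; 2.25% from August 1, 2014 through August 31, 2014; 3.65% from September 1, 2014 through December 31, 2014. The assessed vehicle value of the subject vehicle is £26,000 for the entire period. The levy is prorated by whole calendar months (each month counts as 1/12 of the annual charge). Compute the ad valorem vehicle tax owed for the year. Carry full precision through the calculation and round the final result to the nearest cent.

January 1 – June 30, 2014: 6 months at 4.3% → £26,000 × 4.3% × 6/12 = £559.0000
July 1 – July 31, 2014: 1 month at 2.85% → £26,000 × 2.85% × 1/12 = £61.7500
August 1 – August 31, 2014: 1 month at 2.25% → £26,000 × 2.25% × 1/12 = £48.7500
September 1 – December 31, 2014: 4 months at 3.65% → £26,000 × 3.65% × 4/12 = £316.3333
Total = £985.8333

£985.83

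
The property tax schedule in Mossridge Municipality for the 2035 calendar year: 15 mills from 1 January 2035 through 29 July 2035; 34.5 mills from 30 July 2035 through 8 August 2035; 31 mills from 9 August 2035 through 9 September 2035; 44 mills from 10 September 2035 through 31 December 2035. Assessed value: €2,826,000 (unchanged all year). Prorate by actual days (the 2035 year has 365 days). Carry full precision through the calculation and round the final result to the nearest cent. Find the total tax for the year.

€73,235.98

1 January – 29 July 2035: 210 days at 15 mills → €2,826,000 × 1.5% × 210/365 = €24,388.7671
30 July – 8 August 2035: 10 days at 34.5 mills → €2,826,000 × 3.45% × 10/365 = €2,671.1507
9 August – 9 September 2035: 32 days at 31 mills → €2,826,000 × 3.1% × 32/365 = €7,680.5260
10 September – 31 December 2035: 113 days at 44 mills → €2,826,000 × 4.4% × 113/365 = €38,495.5397
Total = €73,235.9836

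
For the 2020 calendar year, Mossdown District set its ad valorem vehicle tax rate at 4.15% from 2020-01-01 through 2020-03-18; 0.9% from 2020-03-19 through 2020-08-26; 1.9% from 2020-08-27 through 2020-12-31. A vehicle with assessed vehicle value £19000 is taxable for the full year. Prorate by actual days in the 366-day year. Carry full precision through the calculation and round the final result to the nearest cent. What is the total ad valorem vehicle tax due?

2020-01-01 to 2020-03-18: 78 days at 4.15% → £19000 × 4.15% × 78/366 = £168.0410
2020-03-19 to 2020-08-26: 161 days at 0.9% → £19000 × 0.9% × 161/366 = £75.2213
2020-08-27 to 2020-12-31: 127 days at 1.9% → £19000 × 1.9% × 127/366 = £125.2650
Total = £368.5273

£368.53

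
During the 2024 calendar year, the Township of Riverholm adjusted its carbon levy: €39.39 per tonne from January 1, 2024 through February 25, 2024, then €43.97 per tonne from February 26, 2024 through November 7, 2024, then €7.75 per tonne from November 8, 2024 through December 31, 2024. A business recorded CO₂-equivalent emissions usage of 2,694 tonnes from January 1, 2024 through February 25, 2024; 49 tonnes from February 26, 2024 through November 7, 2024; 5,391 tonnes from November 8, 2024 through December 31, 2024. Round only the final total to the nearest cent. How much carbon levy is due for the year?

January 1 – February 25, 2024: 2,694 tonnes at €39.39/tonne → €106116.66
February 26 – November 7, 2024: 49 tonnes at €43.97/tonne → €2154.53
November 8 – December 31, 2024: 5,391 tonnes at €7.75/tonne → €41780.25

€150051.44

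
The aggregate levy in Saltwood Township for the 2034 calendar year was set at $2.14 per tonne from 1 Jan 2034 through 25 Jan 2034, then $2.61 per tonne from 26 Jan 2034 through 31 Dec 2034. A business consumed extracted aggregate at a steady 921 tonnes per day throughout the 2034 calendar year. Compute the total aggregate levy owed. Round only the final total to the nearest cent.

1 Jan – 25 Jan 2034: 25 days × 921 tonnes/day = 23,025 tonnes at $2.14/tonne → $49,273.50
26 Jan – 31 Dec 2034: 340 days × 921 tonnes/day = 313,140 tonnes at $2.61/tonne → $817,295.40

$866,568.90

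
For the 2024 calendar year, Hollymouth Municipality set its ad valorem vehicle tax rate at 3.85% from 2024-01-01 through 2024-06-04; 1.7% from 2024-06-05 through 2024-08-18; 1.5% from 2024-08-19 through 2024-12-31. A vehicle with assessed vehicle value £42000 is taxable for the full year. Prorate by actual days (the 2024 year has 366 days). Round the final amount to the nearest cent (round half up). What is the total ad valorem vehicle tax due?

2024-01-01 to 2024-06-04: 156 days at 3.85% → £42000 × 3.85% × 156/366 = £689.2131
2024-06-05 to 2024-08-18: 75 days at 1.7% → £42000 × 1.7% × 75/366 = £146.3115
2024-08-19 to 2024-12-31: 135 days at 1.5% → £42000 × 1.5% × 135/366 = £232.3770
Total = £1067.9016

£1067.90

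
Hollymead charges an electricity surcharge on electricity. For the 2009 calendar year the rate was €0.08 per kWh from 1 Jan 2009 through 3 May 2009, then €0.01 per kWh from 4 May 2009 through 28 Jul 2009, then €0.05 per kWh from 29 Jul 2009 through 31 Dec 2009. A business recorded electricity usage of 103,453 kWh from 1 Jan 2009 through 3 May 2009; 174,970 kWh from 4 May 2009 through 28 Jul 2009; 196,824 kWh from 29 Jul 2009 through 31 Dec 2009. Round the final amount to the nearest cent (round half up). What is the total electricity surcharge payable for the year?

1 Jan – 3 May 2009: 103,453 kWh at €0.08/kWh → €8,276.24
4 May – 28 Jul 2009: 174,970 kWh at €0.01/kWh → €1,749.70
29 Jul – 31 Dec 2009: 196,824 kWh at €0.05/kWh → €9,841.20

€19,867.14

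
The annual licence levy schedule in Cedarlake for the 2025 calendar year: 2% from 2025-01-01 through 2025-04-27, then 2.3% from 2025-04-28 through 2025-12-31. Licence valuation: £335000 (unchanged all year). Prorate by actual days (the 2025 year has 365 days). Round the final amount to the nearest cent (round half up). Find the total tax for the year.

£7382.85

2025-01-01 to 2025-04-27: 117 days at 2% → £335000 × 2% × 117/365 = £2147.6712
2025-04-28 to 2025-12-31: 248 days at 2.3% → £335000 × 2.3% × 248/365 = £5235.1781
Total = £7382.8493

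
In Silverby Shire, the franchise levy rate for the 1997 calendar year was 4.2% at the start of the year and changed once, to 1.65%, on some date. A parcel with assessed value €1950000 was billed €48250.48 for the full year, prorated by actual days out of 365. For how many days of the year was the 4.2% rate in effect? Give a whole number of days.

Let d = days at the first rate; then 365 − d days at the second rate.
€1950000 × [4.2%·d + 1.65%·(365−d)] / 365 = €48250.48
Solving gives d = 118, so the new rate took effect on 29 Apr 1997.

118 days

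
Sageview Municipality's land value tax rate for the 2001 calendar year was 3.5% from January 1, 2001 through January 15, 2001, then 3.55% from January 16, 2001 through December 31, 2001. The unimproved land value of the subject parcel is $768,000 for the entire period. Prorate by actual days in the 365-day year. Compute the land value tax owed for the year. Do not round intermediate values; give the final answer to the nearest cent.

$27,248.22

January 1 – January 15, 2001: 15 days at 3.5% → $768,000 × 3.5% × 15/365 = $1,104.6575
January 16 – December 31, 2001: 350 days at 3.55% → $768,000 × 3.55% × 350/365 = $26,143.5616
Total = $27,248.2192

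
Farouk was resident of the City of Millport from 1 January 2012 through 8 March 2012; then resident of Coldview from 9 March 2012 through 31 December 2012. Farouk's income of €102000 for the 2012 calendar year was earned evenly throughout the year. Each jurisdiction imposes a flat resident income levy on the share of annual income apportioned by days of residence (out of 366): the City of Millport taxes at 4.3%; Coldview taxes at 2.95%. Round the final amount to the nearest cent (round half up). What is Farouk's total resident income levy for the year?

The City of Millport, 1 January – 8 March 2012: 68 days → €102000 × 4.3% × 68/366 = €814.8852
Coldview, 9 March – 31 December 2012: 298 days → €102000 × 2.95% × 298/366 = €2449.9508
Total = €3264.8361

€3264.84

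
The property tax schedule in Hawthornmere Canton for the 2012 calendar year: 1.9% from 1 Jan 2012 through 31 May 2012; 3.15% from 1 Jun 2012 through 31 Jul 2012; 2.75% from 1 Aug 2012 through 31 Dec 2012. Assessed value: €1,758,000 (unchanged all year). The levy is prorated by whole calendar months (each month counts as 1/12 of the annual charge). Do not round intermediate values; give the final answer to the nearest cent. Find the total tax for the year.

1 Jan – 31 May 2012: 5 months at 1.9% → €1,758,000 × 1.9% × 5/12 = €13,917.5000
1 Jun – 31 Jul 2012: 2 months at 3.15% → €1,758,000 × 3.15% × 2/12 = €9,229.5000
1 Aug – 31 Dec 2012: 5 months at 2.75% → €1,758,000 × 2.75% × 5/12 = €20,143.7500
Total = €43,290.7500

€43,290.75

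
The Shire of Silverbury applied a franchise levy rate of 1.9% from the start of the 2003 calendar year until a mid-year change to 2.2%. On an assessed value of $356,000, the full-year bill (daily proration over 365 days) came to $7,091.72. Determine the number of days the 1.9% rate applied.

Let d = days at the first rate; then 365 − d days at the second rate.
$356,000 × [1.9%·d + 2.2%·(365−d)] / 365 = $7,091.72
Solving gives d = 253, so the new rate took effect on 11 September 2003.

253 days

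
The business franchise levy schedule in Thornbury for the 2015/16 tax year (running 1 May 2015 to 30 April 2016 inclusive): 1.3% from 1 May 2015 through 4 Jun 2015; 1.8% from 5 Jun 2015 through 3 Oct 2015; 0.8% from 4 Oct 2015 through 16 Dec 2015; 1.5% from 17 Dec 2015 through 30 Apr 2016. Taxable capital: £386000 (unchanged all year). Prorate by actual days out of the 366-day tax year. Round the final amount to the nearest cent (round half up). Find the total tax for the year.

£5552.70

1 May – 4 Jun 2015: 35 days at 1.3% → £386000 × 1.3% × 35/366 = £479.8634
5 Jun – 3 Oct 2015: 121 days at 1.8% → £386000 × 1.8% × 121/366 = £2297.0164
4 Oct – 16 Dec 2015: 74 days at 0.8% → £386000 × 0.8% × 74/366 = £624.3497
17 Dec 2015 – 30 Apr 2016: 136 days at 1.5% → £386000 × 1.5% × 136/366 = £2151.4754
Total = £5552.7049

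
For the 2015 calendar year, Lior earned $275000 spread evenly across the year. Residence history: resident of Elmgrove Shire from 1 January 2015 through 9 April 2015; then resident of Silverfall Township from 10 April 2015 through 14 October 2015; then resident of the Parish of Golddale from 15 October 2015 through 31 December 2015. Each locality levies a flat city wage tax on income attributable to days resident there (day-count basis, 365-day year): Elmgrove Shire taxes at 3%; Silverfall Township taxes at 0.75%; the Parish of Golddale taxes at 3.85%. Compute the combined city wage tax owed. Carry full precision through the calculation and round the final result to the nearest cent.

$5562.53

Elmgrove Shire, 1 January – 9 April 2015: 99 days → $275000 × 3% × 99/365 = $2237.6712
Silverfall Township, 10 April – 14 October 2015: 188 days → $275000 × 0.75% × 188/365 = $1062.3288
The Parish of Golddale, 15 October – 31 December 2015: 78 days → $275000 × 3.85% × 78/365 = $2262.5342
Total = $5562.5342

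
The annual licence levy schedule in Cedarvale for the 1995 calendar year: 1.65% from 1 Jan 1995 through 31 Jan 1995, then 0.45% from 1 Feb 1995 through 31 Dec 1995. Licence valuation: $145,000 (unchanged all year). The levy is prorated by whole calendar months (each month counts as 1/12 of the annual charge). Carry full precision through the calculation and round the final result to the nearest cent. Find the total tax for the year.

1 Jan – 31 Jan 1995: 1 month at 1.65% → $145,000 × 1.65% × 1/12 = $199.3750
1 Feb – 31 Dec 1995: 11 months at 0.45% → $145,000 × 0.45% × 11/12 = $598.1250
Total = $797.5000

$797.50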